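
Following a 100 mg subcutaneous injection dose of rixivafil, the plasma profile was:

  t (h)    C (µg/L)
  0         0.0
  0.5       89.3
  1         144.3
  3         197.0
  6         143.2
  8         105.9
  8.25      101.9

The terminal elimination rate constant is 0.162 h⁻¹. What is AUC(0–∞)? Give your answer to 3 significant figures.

Trapezoidal AUC_0→8.25:
  [0→0.5]: (0.0+89.3)/2 × 0.5 = 22.325
  [0.5→1]: (89.3+144.3)/2 × 0.5 = 58.4
  [1→3]: (144.3+197.0)/2 × 2 = 341.3
  [3→6]: (197.0+143.2)/2 × 3 = 510.3
  [6→8]: (143.2+105.9)/2 × 2 = 249.1
  [8→8.25]: (105.9+101.9)/2 × 0.25 = 25.975
  Sum = 1207.4 µg/L·h
Extrapolated tail: C_last / k_e = 101.9 / 0.162 = 629.012
AUC_0→∞ = 1207.4 + 629.012 = 1836.412 µg/L·h

AUC = 1840 µg/L·h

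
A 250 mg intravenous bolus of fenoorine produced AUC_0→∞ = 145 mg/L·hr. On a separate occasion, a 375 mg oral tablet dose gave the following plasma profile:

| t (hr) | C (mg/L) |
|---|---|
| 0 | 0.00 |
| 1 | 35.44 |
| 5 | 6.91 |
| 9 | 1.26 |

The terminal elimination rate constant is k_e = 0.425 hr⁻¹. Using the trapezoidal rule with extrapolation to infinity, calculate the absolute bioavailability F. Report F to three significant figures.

Trapezoidal AUC_0→9 (oral tablet):
  [0→1]: (0.00+35.44)/2 × 1 = 17.72
  [1→5]: (35.44+6.91)/2 × 4 = 84.7
  [5→9]: (6.91+1.26)/2 × 4 = 16.34
  Sum = 118.76 mg/L·hr
Tail: C_last/k_e = 1.26/0.425 = 2.965
AUC_0→∞ (oral tablet) = 118.76 + 2.965 = 121.725 mg/L·hr
F = (AUC_ev/D_ev)/(AUC_iv/D_iv) = (121.725/375)/(145/250) = 0.3246/0.58 = 0.5597

F = 0.560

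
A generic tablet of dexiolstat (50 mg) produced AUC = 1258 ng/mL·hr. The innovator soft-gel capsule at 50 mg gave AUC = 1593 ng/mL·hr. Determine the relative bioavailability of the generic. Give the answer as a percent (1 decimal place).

F_rel = 79.0%

F_rel = (AUC_test/D_test) / (AUC_ref/D_ref)
      = (1258/50) / (1593/50)
      = 25.16 / 31.86 = 0.7897 = 78.97%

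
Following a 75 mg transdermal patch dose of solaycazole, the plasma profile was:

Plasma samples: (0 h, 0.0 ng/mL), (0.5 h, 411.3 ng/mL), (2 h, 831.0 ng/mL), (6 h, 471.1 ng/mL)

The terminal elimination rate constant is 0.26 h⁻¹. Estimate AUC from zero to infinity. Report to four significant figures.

Trapezoidal AUC_0→6:
  [0→0.5]: (0.0+411.3)/2 × 0.5 = 102.825
  [0.5→2]: (411.3+831.0)/2 × 1.5 = 931.725
  [2→6]: (831.0+471.1)/2 × 4 = 2604.2
  Sum = 3638.75 ng/mL·h
Extrapolated tail: C_last / k_e = 471.1 / 0.26 = 1811.923
AUC_0→∞ = 3638.75 + 1811.923 = 5450.673 ng/mL·h

AUC = 5451 ng/mL·h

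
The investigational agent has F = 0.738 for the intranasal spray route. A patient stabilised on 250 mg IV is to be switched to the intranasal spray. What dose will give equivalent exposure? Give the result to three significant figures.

For equal systemic exposure: F × D_ev = D_iv
D_ev = D_iv / F = 250 / 0.738 = 338.753 mg

D_intranasal = 339 mg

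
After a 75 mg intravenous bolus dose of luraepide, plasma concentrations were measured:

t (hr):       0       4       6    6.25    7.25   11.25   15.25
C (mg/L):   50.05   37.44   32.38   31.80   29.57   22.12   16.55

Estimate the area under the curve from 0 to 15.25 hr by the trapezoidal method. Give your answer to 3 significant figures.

AUC = 464 mg/L·hr

Trapezoidal AUC_0→15.25:
  [0→4]: (50.05+37.44)/2 × 4 = 174.98
  [4→6]: (37.44+32.38)/2 × 2 = 69.82
  [6→6.25]: (32.38+31.80)/2 × 0.25 = 8.0225
  [6.25→7.25]: (31.80+29.57)/2 × 1 = 30.685
  [7.25→11.25]: (29.57+22.12)/2 × 4 = 103.38
  [11.25→15.25]: (22.12+16.55)/2 × 4 = 77.34
  Sum = 464.2275 mg/L·hr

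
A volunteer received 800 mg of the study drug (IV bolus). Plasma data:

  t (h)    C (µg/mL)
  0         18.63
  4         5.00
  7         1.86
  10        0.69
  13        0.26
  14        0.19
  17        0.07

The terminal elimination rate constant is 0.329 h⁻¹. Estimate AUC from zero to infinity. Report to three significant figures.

AUC = 63.6 µg/mL·h

Trapezoidal AUC_0→17:
  [0→4]: (18.63+5.00)/2 × 4 = 47.26
  [4→7]: (5.00+1.86)/2 × 3 = 10.29
  [7→10]: (1.86+0.69)/2 × 3 = 3.825
  [10→13]: (0.69+0.26)/2 × 3 = 1.425
  [13→14]: (0.26+0.19)/2 × 1 = 0.225
  [14→17]: (0.19+0.07)/2 × 3 = 0.39
  Sum = 63.415 µg/mL·h
Extrapolated tail: C_last / k_e = 0.07 / 0.329 = 0.213
AUC_0→∞ = 63.415 + 0.213 = 63.628 µg/mL·h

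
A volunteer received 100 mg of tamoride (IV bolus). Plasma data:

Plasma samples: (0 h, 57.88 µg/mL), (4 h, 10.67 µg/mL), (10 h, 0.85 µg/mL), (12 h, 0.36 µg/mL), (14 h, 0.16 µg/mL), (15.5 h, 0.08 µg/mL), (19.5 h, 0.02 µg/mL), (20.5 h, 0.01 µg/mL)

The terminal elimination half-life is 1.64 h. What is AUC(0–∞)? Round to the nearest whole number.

AUC = 174 µg/mL·h

Trapezoidal AUC_0→20.5:
  [0→4]: (57.88+10.67)/2 × 4 = 137.1
  [4→10]: (10.67+0.85)/2 × 6 = 34.56
  [10→12]: (0.85+0.36)/2 × 2 = 1.21
  [12→14]: (0.36+0.16)/2 × 2 = 0.52
  [14→15.5]: (0.16+0.08)/2 × 1.5 = 0.18
  [15.5→19.5]: (0.08+0.02)/2 × 4 = 0.2
  [19.5→20.5]: (0.02+0.01)/2 × 1 = 0.015
  Sum = 173.785 µg/mL·h
k_e = ln2 / t½ = 0.693147 / 1.64 = 0.4227 h^-1
Extrapolated tail: C_last / k_e = 0.01 / 0.4227 = 0.024
AUC_0→∞ = 173.785 + 0.024 = 173.809 µg/mL·h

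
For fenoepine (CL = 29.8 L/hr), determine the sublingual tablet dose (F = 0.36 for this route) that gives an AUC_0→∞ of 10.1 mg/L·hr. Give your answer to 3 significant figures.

Dose = CL × AUC_0→∞ / F
     = 29.8 × 10.1 / 0.36 = 836.056 mg

Dose = 836 mg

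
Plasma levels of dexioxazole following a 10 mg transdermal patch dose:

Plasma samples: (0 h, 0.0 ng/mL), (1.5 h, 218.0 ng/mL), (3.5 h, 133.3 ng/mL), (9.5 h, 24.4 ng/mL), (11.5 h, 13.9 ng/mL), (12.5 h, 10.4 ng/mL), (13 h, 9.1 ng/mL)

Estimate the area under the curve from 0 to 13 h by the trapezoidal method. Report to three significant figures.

Trapezoidal AUC_0→13:
  [0→1.5]: (0.0+218.0)/2 × 1.5 = 163.5
  [1.5→3.5]: (218.0+133.3)/2 × 2 = 351.3
  [3.5→9.5]: (133.3+24.4)/2 × 6 = 473.1
  [9.5→11.5]: (24.4+13.9)/2 × 2 = 38.3
  [11.5→12.5]: (13.9+10.4)/2 × 1 = 12.15
  [12.5→13]: (10.4+9.1)/2 × 0.5 = 4.875
  Sum = 1043.225 ng/mL·h

AUC = 1040 ng/mL·h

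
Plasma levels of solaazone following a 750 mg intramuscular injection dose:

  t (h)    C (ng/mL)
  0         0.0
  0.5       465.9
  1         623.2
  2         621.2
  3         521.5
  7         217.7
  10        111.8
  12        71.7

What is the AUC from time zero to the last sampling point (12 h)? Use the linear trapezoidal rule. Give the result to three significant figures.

AUC = 3740 ng/mL·h

Trapezoidal AUC_0→12:
  [0→0.5]: (0.0+465.9)/2 × 0.5 = 116.475
  [0.5→1]: (465.9+623.2)/2 × 0.5 = 272.275
  [1→2]: (623.2+621.2)/2 × 1 = 622.2
  [2→3]: (621.2+521.5)/2 × 1 = 571.35
  [3→7]: (521.5+217.7)/2 × 4 = 1478.4
  [7→10]: (217.7+111.8)/2 × 3 = 494.25
  [10→12]: (111.8+71.7)/2 × 2 = 183.5
  Sum = 3738.45 ng/mL·h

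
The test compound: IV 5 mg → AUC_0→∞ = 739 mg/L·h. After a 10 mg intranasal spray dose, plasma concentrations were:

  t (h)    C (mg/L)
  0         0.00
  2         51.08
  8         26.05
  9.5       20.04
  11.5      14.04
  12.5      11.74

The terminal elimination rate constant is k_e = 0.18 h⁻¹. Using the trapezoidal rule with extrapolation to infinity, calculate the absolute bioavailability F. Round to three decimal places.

F = 0.290

Trapezoidal AUC_0→12.5 (intranasal spray):
  [0→2]: (0.00+51.08)/2 × 2 = 51.08
  [2→8]: (51.08+26.05)/2 × 6 = 231.39
  [8→9.5]: (26.05+20.04)/2 × 1.5 = 34.5675
  [9.5→11.5]: (20.04+14.04)/2 × 2 = 34.08
  [11.5→12.5]: (14.04+11.74)/2 × 1 = 12.89
  Sum = 364.0075 mg/L·h
Tail: C_last/k_e = 11.74/0.18 = 65.222
AUC_0→∞ (intranasal spray) = 364.0075 + 65.222 = 429.2295 mg/L·h
F = (AUC_ev/D_ev)/(AUC_iv/D_iv) = (429.2295/10)/(739/5) = 42.92295/147.8 = 0.2904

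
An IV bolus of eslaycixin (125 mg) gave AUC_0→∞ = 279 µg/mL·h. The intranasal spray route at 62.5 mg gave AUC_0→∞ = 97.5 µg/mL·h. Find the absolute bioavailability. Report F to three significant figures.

F = 0.699

F = (AUC_ev / D_ev) / (AUC_iv / D_iv)
  = (97.5/62.5) / (279/125)
  = 1.56 / 2.232 = 0.6989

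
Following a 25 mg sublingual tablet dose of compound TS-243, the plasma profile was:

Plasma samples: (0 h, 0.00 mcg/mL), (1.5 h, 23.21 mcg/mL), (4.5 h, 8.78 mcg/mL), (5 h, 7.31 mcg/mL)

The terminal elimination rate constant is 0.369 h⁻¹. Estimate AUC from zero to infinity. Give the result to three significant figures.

Trapezoidal AUC_0→5:
  [0→1.5]: (0.00+23.21)/2 × 1.5 = 17.4075
  [1.5→4.5]: (23.21+8.78)/2 × 3 = 47.985
  [4.5→5]: (8.78+7.31)/2 × 0.5 = 4.0225
  Sum = 69.415 mcg/mL·h
Extrapolated tail: C_last / k_e = 7.31 / 0.369 = 19.810
AUC_0→∞ = 69.415 + 19.810 = 89.225 mcg/mL·h

AUC = 89.2 mcg/mL·h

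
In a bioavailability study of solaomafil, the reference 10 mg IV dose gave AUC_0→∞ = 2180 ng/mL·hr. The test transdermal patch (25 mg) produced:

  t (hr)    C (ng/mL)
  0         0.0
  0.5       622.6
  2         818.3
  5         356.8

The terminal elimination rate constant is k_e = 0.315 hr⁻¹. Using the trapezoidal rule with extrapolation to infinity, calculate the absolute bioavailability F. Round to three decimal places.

Trapezoidal AUC_0→5 (transdermal patch):
  [0→0.5]: (0.0+622.6)/2 × 0.5 = 155.65
  [0.5→2]: (622.6+818.3)/2 × 1.5 = 1080.675
  [2→5]: (818.3+356.8)/2 × 3 = 1762.65
  Sum = 2998.975 ng/mL·hr
Tail: C_last/k_e = 356.8/0.315 = 1132.698
AUC_0→∞ (transdermal patch) = 2998.975 + 1132.698 = 4131.673 ng/mL·hr
F = (AUC_ev/D_ev)/(AUC_iv/D_iv) = (4131.673/25)/(2180/10) = 165.26692/218 = 0.7581

F = 0.758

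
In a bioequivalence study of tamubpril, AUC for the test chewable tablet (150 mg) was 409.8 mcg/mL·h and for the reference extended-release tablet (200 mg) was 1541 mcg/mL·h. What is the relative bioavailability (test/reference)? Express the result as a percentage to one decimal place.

F_rel = 35.5%

F_rel = (AUC_test/D_test) / (AUC_ref/D_ref)
      = (409.8/150) / (1541/200)
      = 2.732 / 7.705 = 0.3546 = 35.46%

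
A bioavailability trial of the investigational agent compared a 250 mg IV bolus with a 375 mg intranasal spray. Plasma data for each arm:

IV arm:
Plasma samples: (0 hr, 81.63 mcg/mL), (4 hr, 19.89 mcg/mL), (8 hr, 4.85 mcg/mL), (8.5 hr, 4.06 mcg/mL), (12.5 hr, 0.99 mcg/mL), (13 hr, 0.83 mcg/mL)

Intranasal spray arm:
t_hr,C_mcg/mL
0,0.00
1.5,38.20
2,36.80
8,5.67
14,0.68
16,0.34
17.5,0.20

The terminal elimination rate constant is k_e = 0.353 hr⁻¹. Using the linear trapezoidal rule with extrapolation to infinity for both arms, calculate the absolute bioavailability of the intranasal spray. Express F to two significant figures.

Trapezoidal AUC_0→13 (IV):
  [0→4]: (81.63+19.89)/2 × 4 = 203.04
  [4→8]: (19.89+4.85)/2 × 4 = 49.48
  [8→8.5]: (4.85+4.06)/2 × 0.5 = 2.2275
  [8.5→12.5]: (4.06+0.99)/2 × 4 = 10.1
  [12.5→13]: (0.99+0.83)/2 × 0.5 = 0.455
  Sum = 265.3025 mcg/mL·hr
IV tail: 0.83/0.353 = 2.351; AUC_iv,0→∞ = 265.3025 + 2.351 = 267.6535 mcg/mL·hr
Trapezoidal AUC_0→17.5 (intranasal spray):
  [0→1.5]: (0.00+38.20)/2 × 1.5 = 28.65
  [1.5→2]: (38.20+36.80)/2 × 0.5 = 18.75
  [2→8]: (36.80+5.67)/2 × 6 = 127.41
  [8→14]: (5.67+0.68)/2 × 6 = 19.05
  [14→16]: (0.68+0.34)/2 × 2 = 1.02
  [16→17.5]: (0.34+0.20)/2 × 1.5 = 0.405
  Sum = 195.285 mcg/mL·hr
intranasal spray tail: 0.20/0.353 = 0.567; AUC_ev,0→∞ = 195.285 + 0.567 = 195.852 mcg/mL·hr
F = (AUC_ev/D_ev)/(AUC_iv/D_iv) = (195.852/375)/(267.6535/250) = 0.522272/1.070614 = 0.4878

F = 0.49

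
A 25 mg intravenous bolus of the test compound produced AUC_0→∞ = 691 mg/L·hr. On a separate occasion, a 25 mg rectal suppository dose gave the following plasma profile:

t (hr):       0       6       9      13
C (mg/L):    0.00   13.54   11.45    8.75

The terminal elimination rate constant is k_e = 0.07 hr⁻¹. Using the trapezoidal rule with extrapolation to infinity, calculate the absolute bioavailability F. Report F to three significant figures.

F = 0.352

Trapezoidal AUC_0→13 (rectal suppository):
  [0→6]: (0.00+13.54)/2 × 6 = 40.62
  [6→9]: (13.54+11.45)/2 × 3 = 37.485
  [9→13]: (11.45+8.75)/2 × 4 = 40.4
  Sum = 118.505 mg/L·hr
Tail: C_last/k_e = 8.75/0.07 = 125.000
AUC_0→∞ (rectal suppository) = 118.505 + 125.000 = 243.505 mg/L·hr
F = (AUC_ev/D_ev)/(AUC_iv/D_iv) = (243.505/25)/(691/25) = 9.7402/27.64 = 0.3524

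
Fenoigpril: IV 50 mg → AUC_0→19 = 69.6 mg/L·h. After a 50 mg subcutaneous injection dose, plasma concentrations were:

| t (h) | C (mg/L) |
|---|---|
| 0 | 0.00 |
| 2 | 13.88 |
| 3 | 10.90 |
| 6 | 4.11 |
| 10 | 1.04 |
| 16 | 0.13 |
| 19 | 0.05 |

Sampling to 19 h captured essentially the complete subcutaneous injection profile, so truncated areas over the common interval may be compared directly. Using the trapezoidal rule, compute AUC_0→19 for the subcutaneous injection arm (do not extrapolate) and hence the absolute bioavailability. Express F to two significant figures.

Trapezoidal AUC_0→19 (subcutaneous injection):
  [0→2]: (0.00+13.88)/2 × 2 = 13.88
  [2→3]: (13.88+10.90)/2 × 1 = 12.39
  [3→6]: (10.90+4.11)/2 × 3 = 22.515
  [6→10]: (4.11+1.04)/2 × 4 = 10.3
  [10→16]: (1.04+0.13)/2 × 6 = 3.51
  [16→19]: (0.13+0.05)/2 × 3 = 0.27
  Sum = 62.865 mg/L·h
F = (AUC_ev/D_ev)/(AUC_iv/D_iv) = (62.865/50)/(69.6/50) = 1.2573/1.392 = 0.9032

F = 0.90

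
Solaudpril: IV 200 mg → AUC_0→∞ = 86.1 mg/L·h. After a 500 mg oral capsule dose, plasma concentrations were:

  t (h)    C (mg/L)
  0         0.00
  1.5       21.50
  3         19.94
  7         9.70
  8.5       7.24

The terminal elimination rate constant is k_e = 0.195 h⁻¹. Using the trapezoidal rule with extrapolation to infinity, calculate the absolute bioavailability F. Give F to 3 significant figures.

F = 0.726

Trapezoidal AUC_0→8.5 (oral capsule):
  [0→1.5]: (0.00+21.50)/2 × 1.5 = 16.125
  [1.5→3]: (21.50+19.94)/2 × 1.5 = 31.08
  [3→7]: (19.94+9.70)/2 × 4 = 59.28
  [7→8.5]: (9.70+7.24)/2 × 1.5 = 12.705
  Sum = 119.19 mg/L·h
Tail: C_last/k_e = 7.24/0.195 = 37.128
AUC_0→∞ (oral capsule) = 119.19 + 37.128 = 156.318 mg/L·h
F = (AUC_ev/D_ev)/(AUC_iv/D_iv) = (156.318/500)/(86.1/200) = 0.312636/0.4305 = 0.7262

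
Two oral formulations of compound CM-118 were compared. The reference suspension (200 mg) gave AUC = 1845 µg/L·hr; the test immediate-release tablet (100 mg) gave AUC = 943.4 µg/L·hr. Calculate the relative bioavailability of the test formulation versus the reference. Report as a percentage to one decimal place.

F_rel = 102.3%

F_rel = (AUC_test/D_test) / (AUC_ref/D_ref)
      = (943.4/100) / (1845/200)
      = 9.434 / 9.225 = 1.0227 = 102.27%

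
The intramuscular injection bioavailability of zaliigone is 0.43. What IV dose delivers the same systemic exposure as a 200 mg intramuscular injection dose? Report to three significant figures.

D_iv = 86.0 mg

Systemic exposure from an extravascular dose = F × D_ev, so the equivalent IV dose is F × D_ev.
D_iv = F × D_ev = 0.43 × 200 = 86 mg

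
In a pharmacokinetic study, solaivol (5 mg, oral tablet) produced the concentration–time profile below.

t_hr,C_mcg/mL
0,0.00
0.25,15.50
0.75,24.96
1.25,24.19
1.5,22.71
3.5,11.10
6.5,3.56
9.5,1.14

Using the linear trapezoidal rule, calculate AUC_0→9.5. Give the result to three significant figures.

Trapezoidal AUC_0→9.5:
  [0→0.25]: (0.00+15.50)/2 × 0.25 = 1.9375
  [0.25→0.75]: (15.50+24.96)/2 × 0.5 = 10.115
  [0.75→1.25]: (24.96+24.19)/2 × 0.5 = 12.2875
  [1.25→1.5]: (24.19+22.71)/2 × 0.25 = 5.8625
  [1.5→3.5]: (22.71+11.10)/2 × 2 = 33.81
  [3.5→6.5]: (11.10+3.56)/2 × 3 = 21.99
  [6.5→9.5]: (3.56+1.14)/2 × 3 = 7.05
  Sum = 93.0525 mcg/mL·hr

AUC = 93.1 mcg/mL·hr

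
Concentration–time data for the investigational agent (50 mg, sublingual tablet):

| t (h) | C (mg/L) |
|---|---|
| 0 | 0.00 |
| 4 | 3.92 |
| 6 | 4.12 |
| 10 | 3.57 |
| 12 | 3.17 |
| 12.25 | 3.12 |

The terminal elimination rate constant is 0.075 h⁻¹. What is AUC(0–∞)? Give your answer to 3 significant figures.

Trapezoidal AUC_0→12.25:
  [0→4]: (0.00+3.92)/2 × 4 = 7.84
  [4→6]: (3.92+4.12)/2 × 2 = 8.04
  [6→10]: (4.12+3.57)/2 × 4 = 15.38
  [10→12]: (3.57+3.17)/2 × 2 = 6.74
  [12→12.25]: (3.17+3.12)/2 × 0.25 = 0.78625
  Sum = 38.78625 mg/L·h
Extrapolated tail: C_last / k_e = 3.12 / 0.075 = 41.600
AUC_0→∞ = 38.78625 + 41.600 = 80.38625 mg/L·h

AUC = 80.4 mg/L·h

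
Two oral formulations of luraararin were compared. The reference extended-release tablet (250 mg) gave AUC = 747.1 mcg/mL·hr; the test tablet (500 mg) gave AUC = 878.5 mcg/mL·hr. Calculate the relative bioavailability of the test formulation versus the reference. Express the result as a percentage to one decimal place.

F_rel = 58.8%

F_rel = (AUC_test/D_test) / (AUC_ref/D_ref)
      = (878.5/500) / (747.1/250)
      = 1.757 / 2.9884 = 0.5879 = 58.79%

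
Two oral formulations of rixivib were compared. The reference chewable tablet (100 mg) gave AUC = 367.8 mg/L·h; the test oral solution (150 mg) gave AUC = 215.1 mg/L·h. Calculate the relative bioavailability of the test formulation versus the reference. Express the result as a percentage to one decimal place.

F_rel = 39.0%

F_rel = (AUC_test/D_test) / (AUC_ref/D_ref)
      = (215.1/150) / (367.8/100)
      = 1.434 / 3.678 = 0.3899 = 38.99%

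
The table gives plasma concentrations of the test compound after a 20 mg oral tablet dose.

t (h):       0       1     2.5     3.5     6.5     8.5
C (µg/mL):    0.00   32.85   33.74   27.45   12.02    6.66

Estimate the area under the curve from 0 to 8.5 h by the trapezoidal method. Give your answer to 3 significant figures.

Trapezoidal AUC_0→8.5:
  [0→1]: (0.00+32.85)/2 × 1 = 16.425
  [1→2.5]: (32.85+33.74)/2 × 1.5 = 49.9425
  [2.5→3.5]: (33.74+27.45)/2 × 1 = 30.595
  [3.5→6.5]: (27.45+12.02)/2 × 3 = 59.205
  [6.5→8.5]: (12.02+6.66)/2 × 2 = 18.68
  Sum = 174.8475 µg/mL·h

AUC = 175 µg/mL·h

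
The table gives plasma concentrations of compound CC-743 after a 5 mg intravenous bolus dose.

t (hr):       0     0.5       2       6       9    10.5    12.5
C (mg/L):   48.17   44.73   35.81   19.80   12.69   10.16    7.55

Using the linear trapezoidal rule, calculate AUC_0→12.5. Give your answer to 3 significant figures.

AUC = 278 mg/L·hr

Trapezoidal AUC_0→12.5:
  [0→0.5]: (48.17+44.73)/2 × 0.5 = 23.225
  [0.5→2]: (44.73+35.81)/2 × 1.5 = 60.405
  [2→6]: (35.81+19.80)/2 × 4 = 111.22
  [6→9]: (19.80+12.69)/2 × 3 = 48.735
  [9→10.5]: (12.69+10.16)/2 × 1.5 = 17.1375
  [10.5→12.5]: (10.16+7.55)/2 × 2 = 17.71
  Sum = 278.4325 mg/L·hr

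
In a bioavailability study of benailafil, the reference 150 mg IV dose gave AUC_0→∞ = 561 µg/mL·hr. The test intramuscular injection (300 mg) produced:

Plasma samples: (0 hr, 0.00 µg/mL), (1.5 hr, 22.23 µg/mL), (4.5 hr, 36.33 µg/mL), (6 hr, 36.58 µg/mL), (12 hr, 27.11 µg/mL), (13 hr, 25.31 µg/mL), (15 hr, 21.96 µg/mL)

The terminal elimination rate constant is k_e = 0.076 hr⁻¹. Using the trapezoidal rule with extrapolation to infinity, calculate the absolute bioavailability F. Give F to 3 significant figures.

Trapezoidal AUC_0→15 (intramuscular injection):
  [0→1.5]: (0.00+22.23)/2 × 1.5 = 16.6725
  [1.5→4.5]: (22.23+36.33)/2 × 3 = 87.84
  [4.5→6]: (36.33+36.58)/2 × 1.5 = 54.6825
  [6→12]: (36.58+27.11)/2 × 6 = 191.07
  [12→13]: (27.11+25.31)/2 × 1 = 26.21
  [13→15]: (25.31+21.96)/2 × 2 = 47.27
  Sum = 423.745 µg/mL·hr
Tail: C_last/k_e = 21.96/0.076 = 288.947
AUC_0→∞ (intramuscular injection) = 423.745 + 288.947 = 712.692 µg/mL·hr
F = (AUC_ev/D_ev)/(AUC_iv/D_iv) = (712.692/300)/(561/150) = 2.37564/3.74 = 0.6352

F = 0.635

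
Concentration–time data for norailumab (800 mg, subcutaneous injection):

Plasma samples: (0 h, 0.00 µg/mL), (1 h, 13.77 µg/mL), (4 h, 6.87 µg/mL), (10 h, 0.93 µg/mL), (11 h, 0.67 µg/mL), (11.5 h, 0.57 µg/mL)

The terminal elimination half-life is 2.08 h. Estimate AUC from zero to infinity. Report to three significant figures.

AUC = 64.1 µg/mL·h

Trapezoidal AUC_0→11.5:
  [0→1]: (0.00+13.77)/2 × 1 = 6.885
  [1→4]: (13.77+6.87)/2 × 3 = 30.96
  [4→10]: (6.87+0.93)/2 × 6 = 23.4
  [10→11]: (0.93+0.67)/2 × 1 = 0.8
  [11→11.5]: (0.67+0.57)/2 × 0.5 = 0.31
  Sum = 62.355 µg/mL·h
k_e = ln2 / t½ = 0.693147 / 2.08 = 0.3332 h^-1
Extrapolated tail: C_last / k_e = 0.57 / 0.3332 = 1.711
AUC_0→∞ = 62.355 + 1.711 = 64.066 µg/mL·h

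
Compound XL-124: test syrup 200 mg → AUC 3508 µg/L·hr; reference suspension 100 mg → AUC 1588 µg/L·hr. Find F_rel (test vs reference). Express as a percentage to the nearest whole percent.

F_rel = 110%

F_rel = (AUC_test/D_test) / (AUC_ref/D_ref)
      = (3508/200) / (1588/100)
      = 17.54 / 15.88 = 1.1045 = 110.45%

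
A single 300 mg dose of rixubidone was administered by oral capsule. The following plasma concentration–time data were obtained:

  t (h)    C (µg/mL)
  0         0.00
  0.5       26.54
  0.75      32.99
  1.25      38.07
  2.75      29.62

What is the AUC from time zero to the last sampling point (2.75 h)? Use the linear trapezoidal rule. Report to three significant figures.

AUC = 82.6 µg/mL·h

Trapezoidal AUC_0→2.75:
  [0→0.5]: (0.00+26.54)/2 × 0.5 = 6.635
  [0.5→0.75]: (26.54+32.99)/2 × 0.25 = 7.44125
  [0.75→1.25]: (32.99+38.07)/2 × 0.5 = 17.765
  [1.25→2.75]: (38.07+29.62)/2 × 1.5 = 50.7675
  Sum = 82.60875 µg/mL·h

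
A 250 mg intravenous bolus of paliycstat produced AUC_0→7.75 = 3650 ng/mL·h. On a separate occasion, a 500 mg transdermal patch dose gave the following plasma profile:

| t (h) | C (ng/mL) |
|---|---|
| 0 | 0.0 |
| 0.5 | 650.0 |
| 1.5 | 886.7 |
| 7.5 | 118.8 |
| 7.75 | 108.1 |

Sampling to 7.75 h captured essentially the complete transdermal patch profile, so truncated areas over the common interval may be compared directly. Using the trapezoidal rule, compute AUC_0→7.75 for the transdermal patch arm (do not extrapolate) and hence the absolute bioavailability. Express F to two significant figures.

F = 0.54

Trapezoidal AUC_0→7.75 (transdermal patch):
  [0→0.5]: (0.0+650.0)/2 × 0.5 = 162.5
  [0.5→1.5]: (650.0+886.7)/2 × 1 = 768.35
  [1.5→7.5]: (886.7+118.8)/2 × 6 = 3016.5
  [7.5→7.75]: (118.8+108.1)/2 × 0.25 = 28.3625
  Sum = 3975.7125 ng/mL·h
F = (AUC_ev/D_ev)/(AUC_iv/D_iv) = (3975.7125/500)/(3650/250) = 7.951425/14.6 = 0.5446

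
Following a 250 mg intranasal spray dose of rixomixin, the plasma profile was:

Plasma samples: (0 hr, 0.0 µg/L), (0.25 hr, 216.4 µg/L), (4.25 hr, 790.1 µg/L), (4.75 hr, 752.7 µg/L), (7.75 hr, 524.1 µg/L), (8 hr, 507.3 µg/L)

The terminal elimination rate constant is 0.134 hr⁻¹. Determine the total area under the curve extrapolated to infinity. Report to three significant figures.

AUC = 8260 µg/L·hr

Trapezoidal AUC_0→8:
  [0→0.25]: (0.0+216.4)/2 × 0.25 = 27.05
  [0.25→4.25]: (216.4+790.1)/2 × 4 = 2013.0
  [4.25→4.75]: (790.1+752.7)/2 × 0.5 = 385.7
  [4.75→7.75]: (752.7+524.1)/2 × 3 = 1915.2
  [7.75→8]: (524.1+507.3)/2 × 0.25 = 128.925
  Sum = 4469.875 µg/L·hr
Extrapolated tail: C_last / k_e = 507.3 / 0.134 = 3785.821
AUC_0→∞ = 4469.875 + 3785.821 = 8255.696 µg/L·hr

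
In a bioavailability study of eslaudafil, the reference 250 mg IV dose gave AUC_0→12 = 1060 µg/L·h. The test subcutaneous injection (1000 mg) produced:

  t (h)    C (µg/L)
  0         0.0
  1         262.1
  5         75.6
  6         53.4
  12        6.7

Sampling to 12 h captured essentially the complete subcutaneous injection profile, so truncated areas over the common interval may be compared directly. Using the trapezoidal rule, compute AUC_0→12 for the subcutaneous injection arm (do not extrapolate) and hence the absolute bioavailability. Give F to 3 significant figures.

F = 0.248

Trapezoidal AUC_0→12 (subcutaneous injection):
  [0→1]: (0.0+262.1)/2 × 1 = 131.05
  [1→5]: (262.1+75.6)/2 × 4 = 675.4
  [5→6]: (75.6+53.4)/2 × 1 = 64.5
  [6→12]: (53.4+6.7)/2 × 6 = 180.3
  Sum = 1051.25 µg/L·h
F = (AUC_ev/D_ev)/(AUC_iv/D_iv) = (1051.25/1000)/(1060/250) = 1.05125/4.24 = 0.2479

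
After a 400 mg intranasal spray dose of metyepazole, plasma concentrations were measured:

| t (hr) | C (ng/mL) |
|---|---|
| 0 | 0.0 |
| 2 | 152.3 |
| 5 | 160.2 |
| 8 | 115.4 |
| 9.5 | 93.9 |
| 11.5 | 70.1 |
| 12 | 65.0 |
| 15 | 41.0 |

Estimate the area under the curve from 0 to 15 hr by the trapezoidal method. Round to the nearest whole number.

Trapezoidal AUC_0→15:
  [0→2]: (0.0+152.3)/2 × 2 = 152.3
  [2→5]: (152.3+160.2)/2 × 3 = 468.75
  [5→8]: (160.2+115.4)/2 × 3 = 413.4
  [8→9.5]: (115.4+93.9)/2 × 1.5 = 156.975
  [9.5→11.5]: (93.9+70.1)/2 × 2 = 164.0
  [11.5→12]: (70.1+65.0)/2 × 0.5 = 33.775
  [12→15]: (65.0+41.0)/2 × 3 = 159.0
  Sum = 1548.2 ng/mL·hr

AUC = 1548 ng/mL·hr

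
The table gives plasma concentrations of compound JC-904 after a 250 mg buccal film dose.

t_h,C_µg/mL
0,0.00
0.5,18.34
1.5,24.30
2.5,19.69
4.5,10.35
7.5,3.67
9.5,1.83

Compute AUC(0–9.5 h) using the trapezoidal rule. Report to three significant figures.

Trapezoidal AUC_0→9.5:
  [0→0.5]: (0.00+18.34)/2 × 0.5 = 4.585
  [0.5→1.5]: (18.34+24.30)/2 × 1 = 21.32
  [1.5→2.5]: (24.30+19.69)/2 × 1 = 21.995
  [2.5→4.5]: (19.69+10.35)/2 × 2 = 30.04
  [4.5→7.5]: (10.35+3.67)/2 × 3 = 21.03
  [7.5→9.5]: (3.67+1.83)/2 × 2 = 5.5
  Sum = 104.47 µg/mL·h

AUC = 104 µg/mL·h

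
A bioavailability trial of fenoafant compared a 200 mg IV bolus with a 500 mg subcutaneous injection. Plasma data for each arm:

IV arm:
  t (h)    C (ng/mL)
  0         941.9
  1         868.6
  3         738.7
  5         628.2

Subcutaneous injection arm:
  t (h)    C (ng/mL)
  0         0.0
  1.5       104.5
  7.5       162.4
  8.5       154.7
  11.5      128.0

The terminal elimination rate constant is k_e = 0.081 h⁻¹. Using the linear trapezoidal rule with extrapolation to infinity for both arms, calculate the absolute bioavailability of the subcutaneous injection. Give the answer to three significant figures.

F = 0.105

Trapezoidal AUC_0→5 (IV):
  [0→1]: (941.9+868.6)/2 × 1 = 905.25
  [1→3]: (868.6+738.7)/2 × 2 = 1607.3
  [3→5]: (738.7+628.2)/2 × 2 = 1366.9
  Sum = 3879.45 ng/mL·h
IV tail: 628.2/0.081 = 7755.556; AUC_iv,0→∞ = 3879.45 + 7755.556 = 11635.006 ng/mL·h
Trapezoidal AUC_0→11.5 (subcutaneous injection):
  [0→1.5]: (0.0+104.5)/2 × 1.5 = 78.375
  [1.5→7.5]: (104.5+162.4)/2 × 6 = 800.7
  [7.5→8.5]: (162.4+154.7)/2 × 1 = 158.55
  [8.5→11.5]: (154.7+128.0)/2 × 3 = 424.05
  Sum = 1461.675 ng/mL·h
subcutaneous injection tail: 128.0/0.081 = 1580.247; AUC_ev,0→∞ = 1461.675 + 1580.247 = 3041.922 ng/mL·h
F = (AUC_ev/D_ev)/(AUC_iv/D_iv) = (3041.922/500)/(11635.006/200) = 6.083844/58.17503 = 0.1046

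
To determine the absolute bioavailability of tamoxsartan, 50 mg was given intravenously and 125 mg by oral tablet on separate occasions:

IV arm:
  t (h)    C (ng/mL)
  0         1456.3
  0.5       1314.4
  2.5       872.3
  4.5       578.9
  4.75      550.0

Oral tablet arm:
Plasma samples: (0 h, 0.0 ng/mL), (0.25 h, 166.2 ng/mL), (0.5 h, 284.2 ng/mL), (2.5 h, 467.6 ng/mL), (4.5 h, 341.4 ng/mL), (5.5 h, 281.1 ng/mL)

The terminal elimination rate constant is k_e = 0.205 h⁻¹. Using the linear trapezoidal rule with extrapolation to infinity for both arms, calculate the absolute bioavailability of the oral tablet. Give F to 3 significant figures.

F = 0.186

Trapezoidal AUC_0→4.75 (IV):
  [0→0.5]: (1456.3+1314.4)/2 × 0.5 = 692.675
  [0.5→2.5]: (1314.4+872.3)/2 × 2 = 2186.7
  [2.5→4.5]: (872.3+578.9)/2 × 2 = 1451.2
  [4.5→4.75]: (578.9+550.0)/2 × 0.25 = 141.1125
  Sum = 4471.6875 ng/mL·h
IV tail: 550.0/0.205 = 2682.927; AUC_iv,0→∞ = 4471.6875 + 2682.927 = 7154.6145 ng/mL·h
Trapezoidal AUC_0→5.5 (oral tablet):
  [0→0.25]: (0.0+166.2)/2 × 0.25 = 20.775
  [0.25→0.5]: (166.2+284.2)/2 × 0.25 = 56.3
  [0.5→2.5]: (284.2+467.6)/2 × 2 = 751.8
  [2.5→4.5]: (467.6+341.4)/2 × 2 = 809.0
  [4.5→5.5]: (341.4+281.1)/2 × 1 = 311.25
  Sum = 1949.125 ng/mL·h
oral tablet tail: 281.1/0.205 = 1371.220; AUC_ev,0→∞ = 1949.125 + 1371.220 = 3320.345 ng/mL·h
F = (AUC_ev/D_ev)/(AUC_iv/D_iv) = (3320.345/125)/(7154.6145/50) = 26.56276/143.09229 = 0.1856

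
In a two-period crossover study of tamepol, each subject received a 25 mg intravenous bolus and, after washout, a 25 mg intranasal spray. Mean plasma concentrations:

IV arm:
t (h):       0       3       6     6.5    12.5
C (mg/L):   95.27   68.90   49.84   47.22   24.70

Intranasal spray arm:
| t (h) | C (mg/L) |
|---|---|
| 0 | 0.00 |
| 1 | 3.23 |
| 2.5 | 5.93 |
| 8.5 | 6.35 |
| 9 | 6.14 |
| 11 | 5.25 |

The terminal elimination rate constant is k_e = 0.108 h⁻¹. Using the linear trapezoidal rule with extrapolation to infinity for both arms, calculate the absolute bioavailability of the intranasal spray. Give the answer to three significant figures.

Trapezoidal AUC_0→12.5 (IV):
  [0→3]: (95.27+68.90)/2 × 3 = 246.255
  [3→6]: (68.90+49.84)/2 × 3 = 178.11
  [6→6.5]: (49.84+47.22)/2 × 0.5 = 24.265
  [6.5→12.5]: (47.22+24.70)/2 × 6 = 215.76
  Sum = 664.39 mg/L·h
IV tail: 24.70/0.108 = 228.704; AUC_iv,0→∞ = 664.39 + 228.704 = 893.094 mg/L·h
Trapezoidal AUC_0→11 (intranasal spray):
  [0→1]: (0.00+3.23)/2 × 1 = 1.615
  [1→2.5]: (3.23+5.93)/2 × 1.5 = 6.87
  [2.5→8.5]: (5.93+6.35)/2 × 6 = 36.84
  [8.5→9]: (6.35+6.14)/2 × 0.5 = 3.1225
  [9→11]: (6.14+5.25)/2 × 2 = 11.39
  Sum = 59.8375 mg/L·h
intranasal spray tail: 5.25/0.108 = 48.611; AUC_ev,0→∞ = 59.8375 + 48.611 = 108.4485 mg/L·h
F = (AUC_ev/D_ev)/(AUC_iv/D_iv) = (108.4485/25)/(893.094/25) = 4.33794/35.72376 = 0.1214

F = 0.121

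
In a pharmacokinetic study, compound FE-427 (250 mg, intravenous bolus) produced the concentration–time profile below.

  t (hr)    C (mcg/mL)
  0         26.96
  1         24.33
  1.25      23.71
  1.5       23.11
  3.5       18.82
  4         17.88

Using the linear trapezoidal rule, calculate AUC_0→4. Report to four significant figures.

Trapezoidal AUC_0→4:
  [0→1]: (26.96+24.33)/2 × 1 = 25.645
  [1→1.25]: (24.33+23.71)/2 × 0.25 = 6.005
  [1.25→1.5]: (23.71+23.11)/2 × 0.25 = 5.8525
  [1.5→3.5]: (23.11+18.82)/2 × 2 = 41.93
  [3.5→4]: (18.82+17.88)/2 × 0.5 = 9.175
  Sum = 88.6075 mcg/mL·hr

AUC = 88.61 mcg/mL·hr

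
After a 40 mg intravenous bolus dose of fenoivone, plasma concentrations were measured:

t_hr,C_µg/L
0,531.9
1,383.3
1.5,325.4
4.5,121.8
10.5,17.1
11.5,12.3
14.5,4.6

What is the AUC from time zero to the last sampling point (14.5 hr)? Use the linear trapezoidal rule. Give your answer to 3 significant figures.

Trapezoidal AUC_0→14.5:
  [0→1]: (531.9+383.3)/2 × 1 = 457.6
  [1→1.5]: (383.3+325.4)/2 × 0.5 = 177.175
  [1.5→4.5]: (325.4+121.8)/2 × 3 = 670.8
  [4.5→10.5]: (121.8+17.1)/2 × 6 = 416.7
  [10.5→11.5]: (17.1+12.3)/2 × 1 = 14.7
  [11.5→14.5]: (12.3+4.6)/2 × 3 = 25.35
  Sum = 1762.325 µg/L·hr

AUC = 1760 µg/L·hr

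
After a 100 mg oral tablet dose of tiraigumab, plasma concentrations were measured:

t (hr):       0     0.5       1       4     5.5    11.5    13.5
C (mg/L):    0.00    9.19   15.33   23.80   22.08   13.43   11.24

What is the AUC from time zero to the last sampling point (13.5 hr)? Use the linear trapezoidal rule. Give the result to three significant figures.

Trapezoidal AUC_0→13.5:
  [0→0.5]: (0.00+9.19)/2 × 0.5 = 2.2975
  [0.5→1]: (9.19+15.33)/2 × 0.5 = 6.13
  [1→4]: (15.33+23.80)/2 × 3 = 58.695
  [4→5.5]: (23.80+22.08)/2 × 1.5 = 34.41
  [5.5→11.5]: (22.08+13.43)/2 × 6 = 106.53
  [11.5→13.5]: (13.43+11.24)/2 × 2 = 24.67
  Sum = 232.7325 mg/L·hr

AUC = 233 mg/L·hr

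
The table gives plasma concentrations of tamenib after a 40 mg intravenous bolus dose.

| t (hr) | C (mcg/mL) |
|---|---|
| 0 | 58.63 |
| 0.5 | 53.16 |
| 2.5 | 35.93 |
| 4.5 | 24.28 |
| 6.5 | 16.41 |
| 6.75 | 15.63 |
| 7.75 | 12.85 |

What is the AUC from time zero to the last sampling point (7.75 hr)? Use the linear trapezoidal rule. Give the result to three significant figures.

Trapezoidal AUC_0→7.75:
  [0→0.5]: (58.63+53.16)/2 × 0.5 = 27.9475
  [0.5→2.5]: (53.16+35.93)/2 × 2 = 89.09
  [2.5→4.5]: (35.93+24.28)/2 × 2 = 60.21
  [4.5→6.5]: (24.28+16.41)/2 × 2 = 40.69
  [6.5→6.75]: (16.41+15.63)/2 × 0.25 = 4.005
  [6.75→7.75]: (15.63+12.85)/2 × 1 = 14.24
  Sum = 236.1825 mcg/mL·hr

AUC = 236 mcg/mL·hr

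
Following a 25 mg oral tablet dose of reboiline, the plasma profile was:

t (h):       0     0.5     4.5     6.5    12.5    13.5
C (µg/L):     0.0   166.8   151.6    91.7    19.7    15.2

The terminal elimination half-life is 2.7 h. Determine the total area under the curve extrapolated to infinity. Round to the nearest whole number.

Trapezoidal AUC_0→13.5:
  [0→0.5]: (0.0+166.8)/2 × 0.5 = 41.7
  [0.5→4.5]: (166.8+151.6)/2 × 4 = 636.8
  [4.5→6.5]: (151.6+91.7)/2 × 2 = 243.3
  [6.5→12.5]: (91.7+19.7)/2 × 6 = 334.2
  [12.5→13.5]: (19.7+15.2)/2 × 1 = 17.45
  Sum = 1273.45 µg/L·h
k_e = ln2 / t½ = 0.693147 / 2.7 = 0.2567 h^-1
Extrapolated tail: C_last / k_e = 15.2 / 0.2567 = 59.213
AUC_0→∞ = 1273.45 + 59.213 = 1332.663 µg/L·h

AUC = 1333 µg/L·h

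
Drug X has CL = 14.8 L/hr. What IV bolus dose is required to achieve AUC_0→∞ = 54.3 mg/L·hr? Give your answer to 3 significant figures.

Dose = 804 mg

Dose_iv = CL × AUC_0→∞
     = 14.8 × 54.3 = 803.64 mg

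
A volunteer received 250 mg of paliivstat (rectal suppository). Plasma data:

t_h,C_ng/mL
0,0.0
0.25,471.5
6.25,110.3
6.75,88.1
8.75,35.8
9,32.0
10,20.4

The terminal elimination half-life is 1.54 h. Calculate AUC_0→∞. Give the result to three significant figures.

AUC = 2060 ng/mL·h

Trapezoidal AUC_0→10:
  [0→0.25]: (0.0+471.5)/2 × 0.25 = 58.9375
  [0.25→6.25]: (471.5+110.3)/2 × 6 = 1745.4
  [6.25→6.75]: (110.3+88.1)/2 × 0.5 = 49.6
  [6.75→8.75]: (88.1+35.8)/2 × 2 = 123.9
  [8.75→9]: (35.8+32.0)/2 × 0.25 = 8.475
  [9→10]: (32.0+20.4)/2 × 1 = 26.2
  Sum = 2012.5125 ng/mL·h
k_e = ln2 / t½ = 0.693147 / 1.54 = 0.4501 h^-1
Extrapolated tail: C_last / k_e = 20.4 / 0.4501 = 45.323
AUC_0→∞ = 2012.5125 + 45.323 = 2057.8355 ng/mL·h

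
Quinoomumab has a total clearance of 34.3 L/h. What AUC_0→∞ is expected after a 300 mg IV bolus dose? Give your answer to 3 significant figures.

AUC = 8.75 mg/L·h

AUC_0→∞ = Dose_iv / CL
        = 300 / 34.3 = 8.74636 mg/L·h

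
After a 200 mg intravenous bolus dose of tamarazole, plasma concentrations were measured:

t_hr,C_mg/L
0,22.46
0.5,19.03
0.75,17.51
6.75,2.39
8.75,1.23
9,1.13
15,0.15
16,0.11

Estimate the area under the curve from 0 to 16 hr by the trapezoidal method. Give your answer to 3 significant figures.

Trapezoidal AUC_0→16:
  [0→0.5]: (22.46+19.03)/2 × 0.5 = 10.3725
  [0.5→0.75]: (19.03+17.51)/2 × 0.25 = 4.5675
  [0.75→6.75]: (17.51+2.39)/2 × 6 = 59.7
  [6.75→8.75]: (2.39+1.23)/2 × 2 = 3.62
  [8.75→9]: (1.23+1.13)/2 × 0.25 = 0.295
  [9→15]: (1.13+0.15)/2 × 6 = 3.84
  [15→16]: (0.15+0.11)/2 × 1 = 0.13
  Sum = 82.525 mg/L·hr

AUC = 82.5 mg/L·hr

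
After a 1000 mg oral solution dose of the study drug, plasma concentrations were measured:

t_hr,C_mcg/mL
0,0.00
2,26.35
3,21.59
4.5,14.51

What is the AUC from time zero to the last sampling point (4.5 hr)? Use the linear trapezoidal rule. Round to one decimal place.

AUC = 77.4 mcg/mL·hr

Trapezoidal AUC_0→4.5:
  [0→2]: (0.00+26.35)/2 × 2 = 26.35
  [2→3]: (26.35+21.59)/2 × 1 = 23.97
  [3→4.5]: (21.59+14.51)/2 × 1.5 = 27.075
  Sum = 77.395 mcg/mL·hr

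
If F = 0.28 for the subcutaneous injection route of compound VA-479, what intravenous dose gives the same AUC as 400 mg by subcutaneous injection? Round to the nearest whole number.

D_iv = 112 mg

Systemic exposure from an extravascular dose = F × D_ev, so the equivalent IV dose is F × D_ev.
D_iv = F × D_ev = 0.28 × 400 = 112 mg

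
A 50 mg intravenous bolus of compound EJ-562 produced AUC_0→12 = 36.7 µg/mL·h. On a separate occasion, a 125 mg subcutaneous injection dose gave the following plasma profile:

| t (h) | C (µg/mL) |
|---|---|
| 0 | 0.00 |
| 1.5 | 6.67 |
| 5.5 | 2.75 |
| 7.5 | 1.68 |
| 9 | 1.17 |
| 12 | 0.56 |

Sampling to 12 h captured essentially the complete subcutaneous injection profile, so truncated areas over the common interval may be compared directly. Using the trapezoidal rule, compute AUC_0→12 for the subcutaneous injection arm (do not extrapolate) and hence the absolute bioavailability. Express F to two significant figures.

Trapezoidal AUC_0→12 (subcutaneous injection):
  [0→1.5]: (0.00+6.67)/2 × 1.5 = 5.0025
  [1.5→5.5]: (6.67+2.75)/2 × 4 = 18.84
  [5.5→7.5]: (2.75+1.68)/2 × 2 = 4.43
  [7.5→9]: (1.68+1.17)/2 × 1.5 = 2.1375
  [9→12]: (1.17+0.56)/2 × 3 = 2.595
  Sum = 33.005 µg/mL·h
F = (AUC_ev/D_ev)/(AUC_iv/D_iv) = (33.005/125)/(36.7/50) = 0.26404/0.734 = 0.3597

F = 0.36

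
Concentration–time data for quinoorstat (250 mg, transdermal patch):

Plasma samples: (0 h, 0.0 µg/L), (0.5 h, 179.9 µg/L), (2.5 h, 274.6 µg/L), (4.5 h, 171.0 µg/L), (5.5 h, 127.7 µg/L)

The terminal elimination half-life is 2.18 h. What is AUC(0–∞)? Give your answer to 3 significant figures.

AUC = 1500 µg/L·h

Trapezoidal AUC_0→5.5:
  [0→0.5]: (0.0+179.9)/2 × 0.5 = 44.975
  [0.5→2.5]: (179.9+274.6)/2 × 2 = 454.5
  [2.5→4.5]: (274.6+171.0)/2 × 2 = 445.6
  [4.5→5.5]: (171.0+127.7)/2 × 1 = 149.35
  Sum = 1094.425 µg/L·h
k_e = ln2 / t½ = 0.693147 / 2.18 = 0.3180 h^-1
Extrapolated tail: C_last / k_e = 127.7 / 0.318 = 401.572
AUC_0→∞ = 1094.425 + 401.572 = 1495.997 µg/L·h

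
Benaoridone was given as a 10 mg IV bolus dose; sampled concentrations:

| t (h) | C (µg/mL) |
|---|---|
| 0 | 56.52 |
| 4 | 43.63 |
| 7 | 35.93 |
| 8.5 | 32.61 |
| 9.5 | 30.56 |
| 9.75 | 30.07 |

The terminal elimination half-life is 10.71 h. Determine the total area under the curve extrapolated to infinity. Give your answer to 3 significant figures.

Trapezoidal AUC_0→9.75:
  [0→4]: (56.52+43.63)/2 × 4 = 200.3
  [4→7]: (43.63+35.93)/2 × 3 = 119.34
  [7→8.5]: (35.93+32.61)/2 × 1.5 = 51.405
  [8.5→9.5]: (32.61+30.56)/2 × 1 = 31.585
  [9.5→9.75]: (30.56+30.07)/2 × 0.25 = 7.57875
  Sum = 410.20875 µg/mL·h
k_e = ln2 / t½ = 0.693147 / 10.71 = 0.0647 h^-1
Extrapolated tail: C_last / k_e = 30.07 / 0.0647 = 464.760
AUC_0→∞ = 410.20875 + 464.760 = 874.96875 µg/mL·h

AUC = 875 µg/mL·h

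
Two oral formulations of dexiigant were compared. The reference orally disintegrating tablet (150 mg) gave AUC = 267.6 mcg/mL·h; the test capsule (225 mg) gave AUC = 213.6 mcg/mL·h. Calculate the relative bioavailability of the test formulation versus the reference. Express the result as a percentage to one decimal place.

F_rel = (AUC_test/D_test) / (AUC_ref/D_ref)
      = (213.6/225) / (267.6/150)
      = 0.949333 / 1.784 = 0.5321 = 53.21%

F_rel = 53.2%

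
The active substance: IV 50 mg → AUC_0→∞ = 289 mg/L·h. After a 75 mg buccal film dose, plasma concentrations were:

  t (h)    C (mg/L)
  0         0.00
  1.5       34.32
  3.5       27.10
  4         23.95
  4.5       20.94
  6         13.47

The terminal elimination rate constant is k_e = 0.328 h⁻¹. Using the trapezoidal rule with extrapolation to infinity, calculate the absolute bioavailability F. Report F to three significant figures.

F = 0.411

Trapezoidal AUC_0→6 (buccal film):
  [0→1.5]: (0.00+34.32)/2 × 1.5 = 25.74
  [1.5→3.5]: (34.32+27.10)/2 × 2 = 61.42
  [3.5→4]: (27.10+23.95)/2 × 0.5 = 12.7625
  [4→4.5]: (23.95+20.94)/2 × 0.5 = 11.2225
  [4.5→6]: (20.94+13.47)/2 × 1.5 = 25.8075
  Sum = 136.9525 mg/L·h
Tail: C_last/k_e = 13.47/0.328 = 41.067
AUC_0→∞ (buccal film) = 136.9525 + 41.067 = 178.0195 mg/L·h
F = (AUC_ev/D_ev)/(AUC_iv/D_iv) = (178.0195/75)/(289/50) = 2.37359/5.78 = 0.4107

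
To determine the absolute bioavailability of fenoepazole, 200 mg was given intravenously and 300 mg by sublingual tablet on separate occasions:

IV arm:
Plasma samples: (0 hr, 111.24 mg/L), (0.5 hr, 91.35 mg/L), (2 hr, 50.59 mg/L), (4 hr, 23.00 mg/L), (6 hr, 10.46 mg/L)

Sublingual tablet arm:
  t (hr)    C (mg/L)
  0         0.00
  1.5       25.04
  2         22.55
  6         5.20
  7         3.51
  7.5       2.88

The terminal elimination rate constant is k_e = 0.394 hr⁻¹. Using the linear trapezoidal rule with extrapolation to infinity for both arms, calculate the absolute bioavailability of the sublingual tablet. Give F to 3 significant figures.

F = 0.228

Trapezoidal AUC_0→6 (IV):
  [0→0.5]: (111.24+91.35)/2 × 0.5 = 50.6475
  [0.5→2]: (91.35+50.59)/2 × 1.5 = 106.455
  [2→4]: (50.59+23.00)/2 × 2 = 73.59
  [4→6]: (23.00+10.46)/2 × 2 = 33.46
  Sum = 264.1525 mg/L·hr
IV tail: 10.46/0.394 = 26.548; AUC_iv,0→∞ = 264.1525 + 26.548 = 290.7005 mg/L·hr
Trapezoidal AUC_0→7.5 (sublingual tablet):
  [0→1.5]: (0.00+25.04)/2 × 1.5 = 18.78
  [1.5→2]: (25.04+22.55)/2 × 0.5 = 11.8975
  [2→6]: (22.55+5.20)/2 × 4 = 55.5
  [6→7]: (5.20+3.51)/2 × 1 = 4.355
  [7→7.5]: (3.51+2.88)/2 × 0.5 = 1.5975
  Sum = 92.13 mg/L·hr
sublingual tablet tail: 2.88/0.394 = 7.310; AUC_ev,0→∞ = 92.13 + 7.310 = 99.44 mg/L·hr
F = (AUC_ev/D_ev)/(AUC_iv/D_iv) = (99.44/300)/(290.7005/200) = 0.331467/1.4535025 = 0.2280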